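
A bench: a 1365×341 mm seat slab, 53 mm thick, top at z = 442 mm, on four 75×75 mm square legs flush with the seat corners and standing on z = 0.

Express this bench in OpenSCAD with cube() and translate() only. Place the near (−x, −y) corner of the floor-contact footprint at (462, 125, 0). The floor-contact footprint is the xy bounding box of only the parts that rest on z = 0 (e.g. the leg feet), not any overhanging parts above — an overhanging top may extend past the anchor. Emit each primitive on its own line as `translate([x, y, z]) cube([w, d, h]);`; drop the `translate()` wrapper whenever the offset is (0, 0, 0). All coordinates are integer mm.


translate([462, 125, 389]) cube([1365, 341, 53]);
translate([462, 125, 0]) cube([75, 75, 389]);
translate([462, 391, 0]) cube([75, 75, 389]);
translate([1752, 125, 0]) cube([75, 75, 389]);
translate([1752, 391, 0]) cube([75, 75, 389]);


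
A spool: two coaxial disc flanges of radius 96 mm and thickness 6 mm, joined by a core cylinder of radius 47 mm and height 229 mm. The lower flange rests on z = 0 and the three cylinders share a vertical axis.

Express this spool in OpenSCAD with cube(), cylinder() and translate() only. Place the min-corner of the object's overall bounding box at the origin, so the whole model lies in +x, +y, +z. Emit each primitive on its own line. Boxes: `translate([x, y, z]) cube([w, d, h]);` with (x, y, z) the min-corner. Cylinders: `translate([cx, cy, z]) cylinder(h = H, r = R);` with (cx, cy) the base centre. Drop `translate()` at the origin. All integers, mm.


translate([96, 96, 0]) cylinder(h = 6, r = 96);
translate([96, 96, 6]) cylinder(h = 229, r = 47);
translate([96, 96, 235]) cylinder(h = 6, r = 96);


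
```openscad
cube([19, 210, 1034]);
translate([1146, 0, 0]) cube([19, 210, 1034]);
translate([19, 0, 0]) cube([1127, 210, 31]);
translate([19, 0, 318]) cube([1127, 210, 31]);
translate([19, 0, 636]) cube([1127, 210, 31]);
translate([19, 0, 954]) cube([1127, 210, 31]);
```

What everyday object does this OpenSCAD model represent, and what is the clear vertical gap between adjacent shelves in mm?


A bookshelf. The clear shelf gap is 287 mm.

Two tall side panels with 4 horizontal boards between them — a bookshelf. The first two shelf undersides are at z = 0 and z = 318; with shelf thickness 31, the clear gap is 318 − 0 − 31 = 287 mm.


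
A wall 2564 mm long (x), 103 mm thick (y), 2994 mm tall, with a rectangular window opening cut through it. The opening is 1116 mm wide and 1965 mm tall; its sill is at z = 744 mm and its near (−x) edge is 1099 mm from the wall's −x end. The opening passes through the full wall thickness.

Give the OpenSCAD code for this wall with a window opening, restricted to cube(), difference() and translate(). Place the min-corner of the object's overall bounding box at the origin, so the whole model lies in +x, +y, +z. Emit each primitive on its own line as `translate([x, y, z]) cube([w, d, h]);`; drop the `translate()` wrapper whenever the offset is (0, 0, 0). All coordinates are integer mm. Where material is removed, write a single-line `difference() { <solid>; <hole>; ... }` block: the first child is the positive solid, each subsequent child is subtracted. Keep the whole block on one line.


difference() { cube([2564, 103, 2994]); translate([1099, 0, 744]) cube([1116, 103, 1965]); }


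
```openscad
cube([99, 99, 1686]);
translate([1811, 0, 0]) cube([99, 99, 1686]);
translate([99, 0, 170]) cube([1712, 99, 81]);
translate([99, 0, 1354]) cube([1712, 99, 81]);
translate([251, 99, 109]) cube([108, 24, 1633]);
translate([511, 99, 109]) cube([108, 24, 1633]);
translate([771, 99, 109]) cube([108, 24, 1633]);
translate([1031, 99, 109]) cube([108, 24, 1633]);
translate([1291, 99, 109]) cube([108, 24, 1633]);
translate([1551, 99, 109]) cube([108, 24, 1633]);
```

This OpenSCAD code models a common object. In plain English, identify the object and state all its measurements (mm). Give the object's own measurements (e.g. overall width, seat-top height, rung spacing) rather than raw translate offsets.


A fence section. Two 99×99 mm posts, 1686 mm tall, stand on the floor with a clear span of 1712 mm between their inner faces. Two horizontal rails of 99×81 mm section span the gap between the posts with their undersides at z = 170 mm and z = 1354 mm, flush with the posts' −y face. 6 pickets, each 108 mm wide, 24 mm thick and 1633 mm tall, are fixed to the +y face of the rails with their bottoms at z = 109 mm, spaced across the span with a 152 mm gap after the −x post and between neighbouring pickets and before the +x post.


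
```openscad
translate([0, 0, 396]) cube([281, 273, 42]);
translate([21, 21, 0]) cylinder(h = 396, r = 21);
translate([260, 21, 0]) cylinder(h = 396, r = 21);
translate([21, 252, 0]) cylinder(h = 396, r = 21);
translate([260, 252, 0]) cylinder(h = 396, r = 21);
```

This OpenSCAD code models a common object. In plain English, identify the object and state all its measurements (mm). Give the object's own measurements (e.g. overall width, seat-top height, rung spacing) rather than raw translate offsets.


A four-legged stool. The seat is a 281×273×42 mm slab whose top surface is at z = 438 mm; four round legs, each 42 mm in diameter, run from the floor (z = 0) to the underside of the seat, each leg's axis is inset half a diameter from the nearest pair of seat edges (so the leg's bounding box is flush with the corner).


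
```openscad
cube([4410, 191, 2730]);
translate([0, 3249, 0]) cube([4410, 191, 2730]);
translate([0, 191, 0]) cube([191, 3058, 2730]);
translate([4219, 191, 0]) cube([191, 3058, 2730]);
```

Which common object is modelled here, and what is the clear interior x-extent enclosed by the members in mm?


A house (or room) frame. The interior width is 4028 mm.

Four 2730 mm walls enclosing a rectangle with no floor or roof — a room or house frame. Outside width is 4410 mm and wall thickness is 191 mm, so the interior width is 4410 − 2 × 191 = 4028 mm.


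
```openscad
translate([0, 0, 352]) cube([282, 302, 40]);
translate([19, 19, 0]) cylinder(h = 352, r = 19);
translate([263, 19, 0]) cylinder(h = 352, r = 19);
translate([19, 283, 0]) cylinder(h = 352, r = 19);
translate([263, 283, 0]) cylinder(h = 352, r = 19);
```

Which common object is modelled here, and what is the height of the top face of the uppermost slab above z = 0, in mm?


A stool. The seat height is 392 mm.

A 282×302×40 slab at z = 352 on four corner cylinders — a stool. The seat top is 352 + 40 = 392 mm.


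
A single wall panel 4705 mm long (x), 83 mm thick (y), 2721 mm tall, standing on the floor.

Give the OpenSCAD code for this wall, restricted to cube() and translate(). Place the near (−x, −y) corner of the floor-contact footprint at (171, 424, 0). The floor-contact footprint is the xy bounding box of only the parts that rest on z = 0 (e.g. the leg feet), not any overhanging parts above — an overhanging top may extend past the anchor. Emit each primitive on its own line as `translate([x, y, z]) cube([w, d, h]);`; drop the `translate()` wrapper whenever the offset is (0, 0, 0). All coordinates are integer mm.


translate([171, 424, 0]) cube([4705, 83, 2721]);


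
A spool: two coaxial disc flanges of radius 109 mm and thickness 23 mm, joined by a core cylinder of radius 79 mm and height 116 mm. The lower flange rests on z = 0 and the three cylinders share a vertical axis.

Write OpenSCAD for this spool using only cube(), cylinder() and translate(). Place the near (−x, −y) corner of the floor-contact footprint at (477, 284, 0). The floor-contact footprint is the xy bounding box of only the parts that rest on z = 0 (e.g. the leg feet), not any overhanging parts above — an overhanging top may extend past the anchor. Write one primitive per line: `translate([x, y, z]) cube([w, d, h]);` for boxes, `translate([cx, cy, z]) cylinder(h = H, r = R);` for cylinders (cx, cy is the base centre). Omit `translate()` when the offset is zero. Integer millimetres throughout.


translate([586, 393, 0]) cylinder(h = 23, r = 109);
translate([586, 393, 23]) cylinder(h = 116, r = 79);
translate([586, 393, 139]) cylinder(h = 23, r = 109);


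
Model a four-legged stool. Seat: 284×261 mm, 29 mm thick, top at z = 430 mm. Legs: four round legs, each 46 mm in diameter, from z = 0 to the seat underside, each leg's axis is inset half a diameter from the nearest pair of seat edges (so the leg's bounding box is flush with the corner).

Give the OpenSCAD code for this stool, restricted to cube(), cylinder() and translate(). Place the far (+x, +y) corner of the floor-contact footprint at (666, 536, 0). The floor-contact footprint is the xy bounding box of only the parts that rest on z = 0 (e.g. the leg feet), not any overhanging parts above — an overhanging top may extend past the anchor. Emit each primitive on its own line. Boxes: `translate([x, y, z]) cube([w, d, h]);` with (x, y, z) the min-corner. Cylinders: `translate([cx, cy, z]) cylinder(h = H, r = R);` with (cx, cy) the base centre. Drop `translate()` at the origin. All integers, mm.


translate([382, 275, 401]) cube([284, 261, 29]);
translate([405, 298, 0]) cylinder(h = 401, r = 23);
translate([643, 298, 0]) cylinder(h = 401, r = 23);
translate([405, 513, 0]) cylinder(h = 401, r = 23);
translate([643, 513, 0]) cylinder(h = 401, r = 23);


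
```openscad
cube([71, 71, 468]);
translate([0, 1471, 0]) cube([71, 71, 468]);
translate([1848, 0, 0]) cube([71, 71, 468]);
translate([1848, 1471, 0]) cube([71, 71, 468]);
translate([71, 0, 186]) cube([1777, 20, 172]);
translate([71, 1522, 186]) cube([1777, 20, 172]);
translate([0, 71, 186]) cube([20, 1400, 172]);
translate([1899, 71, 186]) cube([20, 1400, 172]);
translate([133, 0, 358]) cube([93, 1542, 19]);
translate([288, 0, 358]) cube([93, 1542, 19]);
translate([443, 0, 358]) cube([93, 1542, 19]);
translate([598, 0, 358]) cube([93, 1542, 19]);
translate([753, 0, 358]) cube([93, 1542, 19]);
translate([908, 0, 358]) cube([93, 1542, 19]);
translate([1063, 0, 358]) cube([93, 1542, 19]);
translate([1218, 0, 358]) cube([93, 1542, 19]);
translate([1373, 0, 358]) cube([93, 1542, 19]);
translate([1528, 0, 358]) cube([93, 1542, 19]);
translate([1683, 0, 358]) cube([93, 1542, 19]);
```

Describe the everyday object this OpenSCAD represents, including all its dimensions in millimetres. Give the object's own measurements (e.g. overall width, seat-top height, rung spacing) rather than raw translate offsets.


A bed frame 1919 mm long (x) by 1542 mm wide (y). Four 71×71 mm corner posts, 468 mm tall, at the corners of the footprint. Four rails of 20 mm thickness and 172 mm height run between adjacent posts with their undersides at z = 186 mm, their outer faces flush with the outside of the frame (the two x-running rails run between the posts' inner faces; the two y-running rails run between the posts' inner faces). 11 slats, each 93 mm wide (x) and 19 mm thick, lie across the top of the two x-running rails, running the full 1542 mm width of the frame in y; along x they sit between the end posts with a 62 mm gap after the −x posts and between neighbouring slats, leaving 72 mm before the +x posts.


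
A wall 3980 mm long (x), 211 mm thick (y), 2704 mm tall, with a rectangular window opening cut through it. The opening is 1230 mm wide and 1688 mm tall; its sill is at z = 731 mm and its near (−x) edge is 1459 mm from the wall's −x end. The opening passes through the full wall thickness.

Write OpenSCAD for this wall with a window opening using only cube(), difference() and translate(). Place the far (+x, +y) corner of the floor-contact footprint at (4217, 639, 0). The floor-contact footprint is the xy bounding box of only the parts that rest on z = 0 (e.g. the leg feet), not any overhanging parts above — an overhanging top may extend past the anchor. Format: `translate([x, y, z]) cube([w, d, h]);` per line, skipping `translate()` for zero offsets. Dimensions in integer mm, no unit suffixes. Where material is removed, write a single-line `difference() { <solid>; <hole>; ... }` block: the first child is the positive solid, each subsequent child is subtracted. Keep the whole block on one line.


difference() { translate([237, 428, 0]) cube([3980, 211, 2704]); translate([1696, 428, 731]) cube([1230, 211, 1688]); }


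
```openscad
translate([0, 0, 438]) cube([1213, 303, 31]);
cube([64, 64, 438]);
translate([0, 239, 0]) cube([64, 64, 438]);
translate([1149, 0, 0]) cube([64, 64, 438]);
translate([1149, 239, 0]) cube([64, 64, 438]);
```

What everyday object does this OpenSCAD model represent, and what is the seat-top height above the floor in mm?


A bench. The seat-top height is 469 mm.

A long slab on four corner posts — a bench. The slab sits at z = 438 with thickness 31, so the top is 438 + 31 = 469 mm.


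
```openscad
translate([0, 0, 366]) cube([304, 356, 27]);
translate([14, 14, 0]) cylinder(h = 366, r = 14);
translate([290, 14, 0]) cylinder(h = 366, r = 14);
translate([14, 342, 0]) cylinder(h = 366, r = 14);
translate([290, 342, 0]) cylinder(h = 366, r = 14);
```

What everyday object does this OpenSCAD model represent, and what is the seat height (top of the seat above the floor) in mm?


A stool. The seat height is 393 mm.

A 304×356×27 slab at z = 366 on four corner cylinders — a stool. The seat top is 366 + 27 = 393 mm.


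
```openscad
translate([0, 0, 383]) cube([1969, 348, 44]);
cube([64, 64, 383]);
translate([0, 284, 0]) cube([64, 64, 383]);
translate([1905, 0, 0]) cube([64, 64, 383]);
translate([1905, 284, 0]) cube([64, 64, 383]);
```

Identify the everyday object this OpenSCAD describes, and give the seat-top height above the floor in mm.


A bench. The seat-top height is 427 mm.

A long slab on four corner posts — a bench. The slab sits at z = 383 with thickness 44, so the top is 383 + 44 = 427 mm.


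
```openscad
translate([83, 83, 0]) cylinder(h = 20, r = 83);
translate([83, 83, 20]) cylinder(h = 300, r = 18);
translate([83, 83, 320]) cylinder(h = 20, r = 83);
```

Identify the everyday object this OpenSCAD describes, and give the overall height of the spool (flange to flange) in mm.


A spool. The overall height is 340 mm.

Three coaxial cylinders, large–small–large — a spool. Two 20 mm flanges and a 300 mm core give 20 + 300 + 20 = 340 mm.


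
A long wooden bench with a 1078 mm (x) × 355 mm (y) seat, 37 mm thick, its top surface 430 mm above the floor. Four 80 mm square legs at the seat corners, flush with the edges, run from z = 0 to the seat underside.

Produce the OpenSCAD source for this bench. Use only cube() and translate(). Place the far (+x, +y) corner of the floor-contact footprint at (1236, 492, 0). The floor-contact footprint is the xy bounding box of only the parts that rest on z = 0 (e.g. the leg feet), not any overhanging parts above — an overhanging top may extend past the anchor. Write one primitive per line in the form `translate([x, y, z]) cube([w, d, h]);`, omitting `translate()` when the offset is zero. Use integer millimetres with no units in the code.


translate([158, 137, 393]) cube([1078, 355, 37]);
translate([158, 137, 0]) cube([80, 80, 393]);
translate([158, 412, 0]) cube([80, 80, 393]);
translate([1156, 137, 0]) cube([80, 80, 393]);
translate([1156, 412, 0]) cube([80, 80, 393]);


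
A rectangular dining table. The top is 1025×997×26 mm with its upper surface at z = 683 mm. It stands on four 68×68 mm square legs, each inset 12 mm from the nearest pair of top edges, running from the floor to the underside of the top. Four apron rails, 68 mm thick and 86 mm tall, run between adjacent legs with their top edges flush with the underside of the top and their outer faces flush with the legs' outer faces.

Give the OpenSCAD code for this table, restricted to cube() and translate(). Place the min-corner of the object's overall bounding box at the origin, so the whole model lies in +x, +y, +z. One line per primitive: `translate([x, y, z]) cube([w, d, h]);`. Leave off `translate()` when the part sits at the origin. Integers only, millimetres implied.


// leg_h = 683 - 26 = 657
// apron z = 657 - 86 = 571
translate([0, 0, 657]) cube([1025, 997, 26]);
translate([12, 12, 0]) cube([68, 68, 657]);
translate([945, 12, 0]) cube([68, 68, 657]);
translate([12, 917, 0]) cube([68, 68, 657]);
translate([945, 917, 0]) cube([68, 68, 657]);
translate([80, 12, 571]) cube([865, 68, 86]);
translate([80, 917, 571]) cube([865, 68, 86]);
translate([12, 80, 571]) cube([68, 837, 86]);
translate([945, 80, 571]) cube([68, 837, 86]);


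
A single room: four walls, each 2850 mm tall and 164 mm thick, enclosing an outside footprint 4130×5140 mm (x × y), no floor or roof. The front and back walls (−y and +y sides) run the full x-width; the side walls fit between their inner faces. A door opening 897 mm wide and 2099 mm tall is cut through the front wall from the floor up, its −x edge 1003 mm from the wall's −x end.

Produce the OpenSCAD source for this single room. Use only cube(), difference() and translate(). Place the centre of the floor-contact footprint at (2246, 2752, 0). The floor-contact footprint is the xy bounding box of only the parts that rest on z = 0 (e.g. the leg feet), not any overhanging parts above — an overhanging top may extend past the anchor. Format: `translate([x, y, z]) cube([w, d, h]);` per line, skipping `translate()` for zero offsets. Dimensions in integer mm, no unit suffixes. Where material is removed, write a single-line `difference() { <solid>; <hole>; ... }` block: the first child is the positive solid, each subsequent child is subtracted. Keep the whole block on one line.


difference() { translate([181, 182, 0]) cube([4130, 164, 2850]); translate([1184, 182, 0]) cube([897, 164, 2099]); }
translate([181, 5158, 0]) cube([4130, 164, 2850]);
translate([181, 346, 0]) cube([164, 4812, 2850]);
translate([4147, 346, 0]) cube([164, 4812, 2850]);


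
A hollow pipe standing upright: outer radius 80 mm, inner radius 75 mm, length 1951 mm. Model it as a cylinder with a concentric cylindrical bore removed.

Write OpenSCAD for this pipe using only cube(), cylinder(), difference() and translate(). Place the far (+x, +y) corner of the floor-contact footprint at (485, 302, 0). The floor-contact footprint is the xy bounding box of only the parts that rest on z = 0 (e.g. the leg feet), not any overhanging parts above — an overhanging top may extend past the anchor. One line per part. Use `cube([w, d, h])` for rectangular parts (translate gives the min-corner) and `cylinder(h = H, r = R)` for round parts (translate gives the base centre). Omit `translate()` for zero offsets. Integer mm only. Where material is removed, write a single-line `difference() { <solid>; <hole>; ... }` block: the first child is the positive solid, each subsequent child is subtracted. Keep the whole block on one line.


difference() { translate([405, 222, 0]) cylinder(h = 1951, r = 80); translate([405, 222, 0]) cylinder(h = 1951, r = 75); }


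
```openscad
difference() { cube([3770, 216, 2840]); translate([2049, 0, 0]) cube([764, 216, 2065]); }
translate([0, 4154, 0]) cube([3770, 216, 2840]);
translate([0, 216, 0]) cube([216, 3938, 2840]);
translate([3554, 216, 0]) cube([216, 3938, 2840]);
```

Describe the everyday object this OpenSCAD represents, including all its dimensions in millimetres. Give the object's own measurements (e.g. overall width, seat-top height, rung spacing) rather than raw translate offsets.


A single room: four walls, each 2840 mm tall and 216 mm thick, enclosing an outside footprint 3770×4370 mm (x × y), no floor or roof. The front and back walls (−y and +y sides) run the full x-width; the side walls fit between their inner faces. A door opening 764 mm wide and 2065 mm tall is cut through the front wall from the floor up, its −x edge 2049 mm from the wall's −x end.


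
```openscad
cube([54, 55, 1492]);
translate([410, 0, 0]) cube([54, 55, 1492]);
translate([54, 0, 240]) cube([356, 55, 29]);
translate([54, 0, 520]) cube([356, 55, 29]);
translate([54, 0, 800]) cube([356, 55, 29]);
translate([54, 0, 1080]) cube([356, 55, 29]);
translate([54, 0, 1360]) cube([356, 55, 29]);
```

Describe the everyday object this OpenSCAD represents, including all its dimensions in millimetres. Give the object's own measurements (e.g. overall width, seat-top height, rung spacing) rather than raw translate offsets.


A straight ladder. Two 54×55 mm vertical rails, 1492 mm tall, stand 464 mm apart (outside-to-outside) with their front faces coplanar on the −y side. 5 rungs, each 55 mm deep and 29 mm tall, span between the inner faces of the rails, front faces flush with the rails. The lowest rung's underside is at z = 240 mm and rungs are spaced 280 mm apart (underside to underside).


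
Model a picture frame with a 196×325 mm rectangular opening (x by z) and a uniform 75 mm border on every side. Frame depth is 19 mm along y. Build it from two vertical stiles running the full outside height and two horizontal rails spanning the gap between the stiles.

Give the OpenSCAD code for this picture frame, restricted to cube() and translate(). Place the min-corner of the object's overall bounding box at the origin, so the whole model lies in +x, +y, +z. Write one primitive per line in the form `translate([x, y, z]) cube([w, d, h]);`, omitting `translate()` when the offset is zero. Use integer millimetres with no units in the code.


cube([75, 19, 475]);
translate([271, 0, 0]) cube([75, 19, 475]);
translate([75, 0, 0]) cube([196, 19, 75]);
translate([75, 0, 400]) cube([196, 19, 75]);


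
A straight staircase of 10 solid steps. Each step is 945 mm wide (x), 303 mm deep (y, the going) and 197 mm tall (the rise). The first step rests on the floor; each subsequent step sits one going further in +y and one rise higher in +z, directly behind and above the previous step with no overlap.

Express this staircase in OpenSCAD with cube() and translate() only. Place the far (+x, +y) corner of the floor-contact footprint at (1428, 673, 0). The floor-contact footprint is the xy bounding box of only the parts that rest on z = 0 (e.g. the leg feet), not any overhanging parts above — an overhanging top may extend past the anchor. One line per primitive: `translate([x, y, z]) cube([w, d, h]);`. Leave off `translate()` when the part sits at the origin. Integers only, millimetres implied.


translate([483, 370, 0]) cube([945, 303, 197]);
translate([483, 673, 197]) cube([945, 303, 197]);
translate([483, 976, 394]) cube([945, 303, 197]);
translate([483, 1279, 591]) cube([945, 303, 197]);
translate([483, 1582, 788]) cube([945, 303, 197]);
translate([483, 1885, 985]) cube([945, 303, 197]);
translate([483, 2188, 1182]) cube([945, 303, 197]);
translate([483, 2491, 1379]) cube([945, 303, 197]);
translate([483, 2794, 1576]) cube([945, 303, 197]);
translate([483, 3097, 1773]) cube([945, 303, 197]);


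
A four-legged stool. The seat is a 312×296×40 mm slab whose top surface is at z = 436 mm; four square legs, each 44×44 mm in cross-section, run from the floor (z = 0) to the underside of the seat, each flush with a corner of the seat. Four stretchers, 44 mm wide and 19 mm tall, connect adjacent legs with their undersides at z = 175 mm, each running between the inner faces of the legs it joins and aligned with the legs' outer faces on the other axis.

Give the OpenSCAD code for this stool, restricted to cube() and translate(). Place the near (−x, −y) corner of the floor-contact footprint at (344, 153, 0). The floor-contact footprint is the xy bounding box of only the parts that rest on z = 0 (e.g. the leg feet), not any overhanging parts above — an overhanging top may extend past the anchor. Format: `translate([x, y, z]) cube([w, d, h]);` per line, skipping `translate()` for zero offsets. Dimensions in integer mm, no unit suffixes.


translate([344, 153, 396]) cube([312, 296, 40]);
translate([344, 153, 0]) cube([44, 44, 396]);
translate([612, 153, 0]) cube([44, 44, 396]);
translate([344, 405, 0]) cube([44, 44, 396]);
translate([612, 405, 0]) cube([44, 44, 396]);
translate([388, 153, 175]) cube([224, 44, 19]);
translate([388, 405, 175]) cube([224, 44, 19]);
translate([344, 197, 175]) cube([44, 208, 19]);
translate([612, 197, 175]) cube([44, 208, 19]);


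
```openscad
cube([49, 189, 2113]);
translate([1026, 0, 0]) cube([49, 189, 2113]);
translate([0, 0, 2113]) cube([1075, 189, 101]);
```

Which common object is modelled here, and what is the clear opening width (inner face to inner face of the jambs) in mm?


A door frame. The clear opening width is 977 mm.

Two 2113 mm tall posts with a header on top — a door frame. The left jamb is 49 mm wide at x = 0; the right jamb starts at x = 1026. The clear opening is 1026 − 49 = 977 mm.


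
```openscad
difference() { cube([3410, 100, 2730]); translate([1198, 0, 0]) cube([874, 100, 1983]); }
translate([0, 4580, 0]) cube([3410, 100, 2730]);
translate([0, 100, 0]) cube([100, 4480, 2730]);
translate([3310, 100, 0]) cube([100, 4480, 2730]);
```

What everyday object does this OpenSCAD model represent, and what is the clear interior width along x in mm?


A single room. The interior width is 3210 mm.

Four walls enclosing a rectangle with a door in the front wall — a room. Outside width 3410 minus two 100 mm walls gives 3210 mm.


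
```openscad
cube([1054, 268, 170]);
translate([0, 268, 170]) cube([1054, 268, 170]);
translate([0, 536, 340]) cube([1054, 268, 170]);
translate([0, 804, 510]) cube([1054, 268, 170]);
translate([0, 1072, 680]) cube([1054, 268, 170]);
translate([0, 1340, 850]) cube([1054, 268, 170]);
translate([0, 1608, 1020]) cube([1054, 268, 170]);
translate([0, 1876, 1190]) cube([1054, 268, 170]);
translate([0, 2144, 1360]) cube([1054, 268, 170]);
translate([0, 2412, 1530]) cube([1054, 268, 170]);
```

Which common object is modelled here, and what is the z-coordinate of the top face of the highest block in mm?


A staircase. The total rise is 1700 mm.

10 identical blocks, each offset up and back from the previous — a staircase. Each step is 170 mm tall and there are 10 of them, so the total rise is 10 × 170 = 1700 mm.


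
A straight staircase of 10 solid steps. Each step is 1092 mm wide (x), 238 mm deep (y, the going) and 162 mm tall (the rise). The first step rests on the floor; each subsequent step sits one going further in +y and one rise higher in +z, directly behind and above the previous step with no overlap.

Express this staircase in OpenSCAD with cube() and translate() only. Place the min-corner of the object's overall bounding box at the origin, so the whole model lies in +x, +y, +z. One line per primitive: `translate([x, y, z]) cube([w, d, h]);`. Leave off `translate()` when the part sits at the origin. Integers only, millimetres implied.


cube([1092, 238, 162]);
translate([0, 238, 162]) cube([1092, 238, 162]);
translate([0, 476, 324]) cube([1092, 238, 162]);
translate([0, 714, 486]) cube([1092, 238, 162]);
translate([0, 952, 648]) cube([1092, 238, 162]);
translate([0, 1190, 810]) cube([1092, 238, 162]);
translate([0, 1428, 972]) cube([1092, 238, 162]);
translate([0, 1666, 1134]) cube([1092, 238, 162]);
translate([0, 1904, 1296]) cube([1092, 238, 162]);
translate([0, 2142, 1458]) cube([1092, 238, 162]);


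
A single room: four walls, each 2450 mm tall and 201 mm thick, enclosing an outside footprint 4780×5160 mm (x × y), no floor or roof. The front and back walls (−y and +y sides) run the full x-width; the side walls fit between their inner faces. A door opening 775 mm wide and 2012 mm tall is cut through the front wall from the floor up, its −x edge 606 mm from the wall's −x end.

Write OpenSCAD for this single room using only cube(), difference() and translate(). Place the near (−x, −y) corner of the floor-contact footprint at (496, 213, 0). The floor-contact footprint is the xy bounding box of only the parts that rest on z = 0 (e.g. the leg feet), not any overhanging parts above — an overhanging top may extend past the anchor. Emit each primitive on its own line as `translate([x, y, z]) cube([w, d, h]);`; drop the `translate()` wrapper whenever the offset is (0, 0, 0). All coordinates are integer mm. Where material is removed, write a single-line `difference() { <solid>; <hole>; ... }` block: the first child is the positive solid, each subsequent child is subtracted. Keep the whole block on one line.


difference() { translate([496, 213, 0]) cube([4780, 201, 2450]); translate([1102, 213, 0]) cube([775, 201, 2012]); }
translate([496, 5172, 0]) cube([4780, 201, 2450]);
translate([496, 414, 0]) cube([201, 4758, 2450]);
translate([5075, 414, 0]) cube([201, 4758, 2450]);


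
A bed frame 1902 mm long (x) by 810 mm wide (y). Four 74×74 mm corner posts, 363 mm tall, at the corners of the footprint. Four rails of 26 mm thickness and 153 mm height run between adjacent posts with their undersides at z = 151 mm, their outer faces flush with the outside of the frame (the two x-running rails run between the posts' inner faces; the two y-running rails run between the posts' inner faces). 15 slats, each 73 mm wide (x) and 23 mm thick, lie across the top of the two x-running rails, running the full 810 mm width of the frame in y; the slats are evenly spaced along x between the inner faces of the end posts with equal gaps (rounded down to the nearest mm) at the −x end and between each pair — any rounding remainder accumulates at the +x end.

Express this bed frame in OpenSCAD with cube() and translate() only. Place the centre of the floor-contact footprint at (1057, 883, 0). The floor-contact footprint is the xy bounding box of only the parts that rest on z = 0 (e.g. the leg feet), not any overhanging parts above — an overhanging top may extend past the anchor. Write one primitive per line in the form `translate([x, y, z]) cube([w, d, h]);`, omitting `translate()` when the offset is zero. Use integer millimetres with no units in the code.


translate([106, 478, 0]) cube([74, 74, 363]);
translate([106, 1214, 0]) cube([74, 74, 363]);
translate([1934, 478, 0]) cube([74, 74, 363]);
translate([1934, 1214, 0]) cube([74, 74, 363]);
translate([180, 478, 151]) cube([1754, 26, 153]);
translate([180, 1262, 151]) cube([1754, 26, 153]);
translate([106, 552, 151]) cube([26, 662, 153]);
translate([1982, 552, 151]) cube([26, 662, 153]);
translate([221, 478, 304]) cube([73, 810, 23]);
translate([335, 478, 304]) cube([73, 810, 23]);
translate([449, 478, 304]) cube([73, 810, 23]);
translate([563, 478, 304]) cube([73, 810, 23]);
translate([677, 478, 304]) cube([73, 810, 23]);
translate([791, 478, 304]) cube([73, 810, 23]);
translate([905, 478, 304]) cube([73, 810, 23]);
translate([1019, 478, 304]) cube([73, 810, 23]);
translate([1133, 478, 304]) cube([73, 810, 23]);
translate([1247, 478, 304]) cube([73, 810, 23]);
translate([1361, 478, 304]) cube([73, 810, 23]);
translate([1475, 478, 304]) cube([73, 810, 23]);
translate([1589, 478, 304]) cube([73, 810, 23]);
translate([1703, 478, 304]) cube([73, 810, 23]);
translate([1817, 478, 304]) cube([73, 810, 23]);


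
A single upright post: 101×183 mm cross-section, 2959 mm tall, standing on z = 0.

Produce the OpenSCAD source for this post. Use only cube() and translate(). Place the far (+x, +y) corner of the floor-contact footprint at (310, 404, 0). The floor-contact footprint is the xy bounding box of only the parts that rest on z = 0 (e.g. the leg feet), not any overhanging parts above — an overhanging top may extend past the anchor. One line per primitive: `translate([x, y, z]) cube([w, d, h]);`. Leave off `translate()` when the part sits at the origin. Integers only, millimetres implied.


translate([209, 221, 0]) cube([101, 183, 2959]);


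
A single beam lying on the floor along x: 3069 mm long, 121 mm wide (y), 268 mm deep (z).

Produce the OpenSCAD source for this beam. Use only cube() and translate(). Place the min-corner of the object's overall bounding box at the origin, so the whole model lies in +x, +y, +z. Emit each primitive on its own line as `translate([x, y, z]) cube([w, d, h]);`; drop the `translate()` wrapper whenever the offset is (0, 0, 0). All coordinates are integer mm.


cube([3069, 121, 268]);


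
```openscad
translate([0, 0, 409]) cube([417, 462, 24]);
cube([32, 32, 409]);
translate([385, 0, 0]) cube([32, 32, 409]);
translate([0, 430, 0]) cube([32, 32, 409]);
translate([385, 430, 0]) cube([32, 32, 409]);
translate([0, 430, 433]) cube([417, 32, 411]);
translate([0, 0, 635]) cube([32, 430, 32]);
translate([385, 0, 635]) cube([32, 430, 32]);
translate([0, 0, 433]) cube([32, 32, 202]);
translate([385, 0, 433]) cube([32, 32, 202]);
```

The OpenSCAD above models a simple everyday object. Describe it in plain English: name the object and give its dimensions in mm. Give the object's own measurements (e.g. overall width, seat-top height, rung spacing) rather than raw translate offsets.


A chair. The seat is a 417×462×24 mm slab with its top at z = 433 mm, on four 32×32 mm corner legs (flush with the seat edges, standing on z = 0). A flat backrest 32 mm thick, 411 mm tall, spans the full seat width and rises from the seat top along its +y edge, rear face flush with the rear of the seat. Two armrests of 32×32 mm section run along each side from the seat's front edge to the front of the backrest, top faces 234 mm above the seat top and outer faces flush with the seat's x-edges; a 32×32 mm post under the front of each armrest stands on the seat at the front corner.


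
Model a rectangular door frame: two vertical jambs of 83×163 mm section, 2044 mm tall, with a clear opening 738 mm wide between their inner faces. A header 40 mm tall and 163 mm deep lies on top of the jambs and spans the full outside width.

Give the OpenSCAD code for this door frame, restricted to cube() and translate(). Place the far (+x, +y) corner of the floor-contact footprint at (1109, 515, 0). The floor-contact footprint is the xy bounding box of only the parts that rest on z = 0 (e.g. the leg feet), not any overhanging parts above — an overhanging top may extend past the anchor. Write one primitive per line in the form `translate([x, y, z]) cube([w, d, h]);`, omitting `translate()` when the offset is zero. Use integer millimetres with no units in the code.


translate([205, 352, 0]) cube([83, 163, 2044]);
translate([1026, 352, 0]) cube([83, 163, 2044]);
translate([205, 352, 2044]) cube([904, 163, 40]);


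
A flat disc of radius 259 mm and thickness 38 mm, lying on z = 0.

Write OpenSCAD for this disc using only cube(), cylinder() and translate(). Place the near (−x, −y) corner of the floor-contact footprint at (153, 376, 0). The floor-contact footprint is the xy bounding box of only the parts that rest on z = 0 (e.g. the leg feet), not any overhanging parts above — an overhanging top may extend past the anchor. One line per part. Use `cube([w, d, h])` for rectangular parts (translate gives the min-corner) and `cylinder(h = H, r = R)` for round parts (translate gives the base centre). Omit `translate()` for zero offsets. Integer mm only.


translate([412, 635, 0]) cylinder(h = 38, r = 259);


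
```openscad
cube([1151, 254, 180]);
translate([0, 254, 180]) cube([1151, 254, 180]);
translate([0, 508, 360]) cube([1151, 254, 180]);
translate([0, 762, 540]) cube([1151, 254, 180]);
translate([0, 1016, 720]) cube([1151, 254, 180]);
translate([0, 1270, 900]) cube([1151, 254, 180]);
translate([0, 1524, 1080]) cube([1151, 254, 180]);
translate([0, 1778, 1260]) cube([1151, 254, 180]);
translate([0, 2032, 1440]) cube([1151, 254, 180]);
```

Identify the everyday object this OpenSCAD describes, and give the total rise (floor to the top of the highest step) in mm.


A staircase. The total rise is 1620 mm.

9 identical blocks, each offset up and back from the previous — a staircase. Each step is 180 mm tall and there are 9 of them, so the total rise is 9 × 180 = 1620 mm.


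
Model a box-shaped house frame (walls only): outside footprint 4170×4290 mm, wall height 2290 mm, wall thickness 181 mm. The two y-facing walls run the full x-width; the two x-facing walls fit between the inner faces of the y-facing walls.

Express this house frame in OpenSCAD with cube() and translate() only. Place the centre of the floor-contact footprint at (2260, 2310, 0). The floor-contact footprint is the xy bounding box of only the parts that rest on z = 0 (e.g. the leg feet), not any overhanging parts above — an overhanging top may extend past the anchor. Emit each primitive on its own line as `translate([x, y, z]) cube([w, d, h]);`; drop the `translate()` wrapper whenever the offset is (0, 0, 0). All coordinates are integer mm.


translate([175, 165, 0]) cube([4170, 181, 2290]);
translate([175, 4274, 0]) cube([4170, 181, 2290]);
translate([175, 346, 0]) cube([181, 3928, 2290]);
translate([4164, 346, 0]) cube([181, 3928, 2290]);


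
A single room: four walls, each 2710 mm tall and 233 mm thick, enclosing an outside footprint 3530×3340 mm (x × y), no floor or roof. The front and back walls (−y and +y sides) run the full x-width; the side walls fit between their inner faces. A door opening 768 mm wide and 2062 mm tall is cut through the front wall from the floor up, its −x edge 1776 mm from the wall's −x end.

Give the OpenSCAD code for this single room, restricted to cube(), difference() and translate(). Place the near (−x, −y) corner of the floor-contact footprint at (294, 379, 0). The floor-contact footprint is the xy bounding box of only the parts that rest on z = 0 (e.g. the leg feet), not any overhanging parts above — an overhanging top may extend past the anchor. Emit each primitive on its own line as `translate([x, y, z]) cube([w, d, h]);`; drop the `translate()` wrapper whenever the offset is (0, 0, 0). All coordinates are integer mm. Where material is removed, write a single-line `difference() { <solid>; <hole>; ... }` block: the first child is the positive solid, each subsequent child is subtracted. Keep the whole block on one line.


difference() { translate([294, 379, 0]) cube([3530, 233, 2710]); translate([2070, 379, 0]) cube([768, 233, 2062]); }
translate([294, 3486, 0]) cube([3530, 233, 2710]);
translate([294, 612, 0]) cube([233, 2874, 2710]);
translate([3591, 612, 0]) cube([233, 2874, 2710]);


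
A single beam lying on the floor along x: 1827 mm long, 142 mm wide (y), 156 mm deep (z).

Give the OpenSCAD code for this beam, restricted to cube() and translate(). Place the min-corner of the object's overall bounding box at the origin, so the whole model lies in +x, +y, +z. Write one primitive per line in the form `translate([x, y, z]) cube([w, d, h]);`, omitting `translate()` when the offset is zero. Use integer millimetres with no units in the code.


cube([1827, 142, 156]);


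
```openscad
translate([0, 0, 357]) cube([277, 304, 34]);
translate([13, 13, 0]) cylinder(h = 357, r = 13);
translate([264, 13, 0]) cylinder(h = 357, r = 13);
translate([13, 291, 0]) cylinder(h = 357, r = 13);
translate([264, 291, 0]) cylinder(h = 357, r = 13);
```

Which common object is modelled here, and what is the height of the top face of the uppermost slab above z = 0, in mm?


A stool. The seat height is 391 mm.

A 277×304×34 slab at z = 357 on four corner cylinders — a stool. The seat top is 357 + 34 = 391 mm.


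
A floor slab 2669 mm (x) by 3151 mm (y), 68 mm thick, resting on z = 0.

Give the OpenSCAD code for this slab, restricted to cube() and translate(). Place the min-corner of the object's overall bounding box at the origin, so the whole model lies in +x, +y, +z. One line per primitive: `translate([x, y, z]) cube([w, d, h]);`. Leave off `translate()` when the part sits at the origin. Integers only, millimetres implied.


cube([2669, 3151, 68]);


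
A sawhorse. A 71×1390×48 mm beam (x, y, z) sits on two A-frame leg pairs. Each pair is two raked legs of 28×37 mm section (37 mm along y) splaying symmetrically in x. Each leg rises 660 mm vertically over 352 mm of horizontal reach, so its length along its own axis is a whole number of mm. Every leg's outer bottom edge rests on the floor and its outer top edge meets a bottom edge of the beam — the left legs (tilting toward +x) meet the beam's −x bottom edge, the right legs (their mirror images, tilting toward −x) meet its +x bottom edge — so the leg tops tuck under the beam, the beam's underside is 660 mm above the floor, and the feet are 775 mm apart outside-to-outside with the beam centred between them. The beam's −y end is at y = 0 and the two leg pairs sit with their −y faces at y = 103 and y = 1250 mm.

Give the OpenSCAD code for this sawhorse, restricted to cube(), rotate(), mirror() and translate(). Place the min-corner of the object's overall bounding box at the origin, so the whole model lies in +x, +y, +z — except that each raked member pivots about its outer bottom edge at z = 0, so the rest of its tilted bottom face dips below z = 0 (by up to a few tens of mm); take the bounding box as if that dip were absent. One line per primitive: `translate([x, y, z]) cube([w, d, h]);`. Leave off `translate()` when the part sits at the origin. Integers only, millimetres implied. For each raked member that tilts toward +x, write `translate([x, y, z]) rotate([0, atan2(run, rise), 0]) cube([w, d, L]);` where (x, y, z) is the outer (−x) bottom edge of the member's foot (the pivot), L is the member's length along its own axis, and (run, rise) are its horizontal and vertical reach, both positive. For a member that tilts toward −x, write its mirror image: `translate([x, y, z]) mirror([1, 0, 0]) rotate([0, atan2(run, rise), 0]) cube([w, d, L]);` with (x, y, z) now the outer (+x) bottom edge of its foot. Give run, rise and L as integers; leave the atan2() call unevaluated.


translate([352, 0, 660]) cube([71, 1390, 48]);
translate([0, 103, 0]) rotate([0, atan2(352, 660), 0]) cube([28, 37, 748]);
translate([775, 103, 0]) mirror([1, 0, 0]) rotate([0, atan2(352, 660), 0]) cube([28, 37, 748]);
translate([0, 1250, 0]) rotate([0, atan2(352, 660), 0]) cube([28, 37, 748]);
translate([775, 1250, 0]) mirror([1, 0, 0]) rotate([0, atan2(352, 660), 0]) cube([28, 37, 748]);
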